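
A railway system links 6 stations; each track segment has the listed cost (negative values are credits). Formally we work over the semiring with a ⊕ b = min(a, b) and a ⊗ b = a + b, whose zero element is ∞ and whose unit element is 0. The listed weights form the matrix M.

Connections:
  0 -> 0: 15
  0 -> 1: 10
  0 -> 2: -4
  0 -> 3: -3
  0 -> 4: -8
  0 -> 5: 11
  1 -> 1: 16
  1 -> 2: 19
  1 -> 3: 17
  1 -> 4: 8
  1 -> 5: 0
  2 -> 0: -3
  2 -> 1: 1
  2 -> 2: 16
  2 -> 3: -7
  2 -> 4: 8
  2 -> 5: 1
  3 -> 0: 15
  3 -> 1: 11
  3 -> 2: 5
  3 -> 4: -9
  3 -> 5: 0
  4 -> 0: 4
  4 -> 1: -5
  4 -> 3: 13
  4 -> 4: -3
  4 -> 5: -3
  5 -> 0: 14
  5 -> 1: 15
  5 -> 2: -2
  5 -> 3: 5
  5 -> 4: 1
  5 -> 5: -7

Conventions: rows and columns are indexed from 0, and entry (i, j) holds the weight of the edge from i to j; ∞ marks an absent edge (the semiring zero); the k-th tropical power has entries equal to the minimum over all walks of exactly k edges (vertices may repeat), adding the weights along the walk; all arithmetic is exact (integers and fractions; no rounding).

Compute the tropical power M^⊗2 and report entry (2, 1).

M^⊗2:
  [-7, -13, 2, -11, -12, -11]
  [12, 3, -2, 5, 1, -7]
  [8, 3, -7, -6, -16, -7]
  [-5, -14, -2, -2, -12, -12]
  [1, -8, -5, 1, -6, -10]
  [-5, -4, -9, -9, -6, -14]
Key observation: the optimum is the walk 2->4->1, with weight 8 + (-5) = 3.
Optimal value attained by: walk 2->4->1.
Answer: (M^⊗2)[2][1] = 3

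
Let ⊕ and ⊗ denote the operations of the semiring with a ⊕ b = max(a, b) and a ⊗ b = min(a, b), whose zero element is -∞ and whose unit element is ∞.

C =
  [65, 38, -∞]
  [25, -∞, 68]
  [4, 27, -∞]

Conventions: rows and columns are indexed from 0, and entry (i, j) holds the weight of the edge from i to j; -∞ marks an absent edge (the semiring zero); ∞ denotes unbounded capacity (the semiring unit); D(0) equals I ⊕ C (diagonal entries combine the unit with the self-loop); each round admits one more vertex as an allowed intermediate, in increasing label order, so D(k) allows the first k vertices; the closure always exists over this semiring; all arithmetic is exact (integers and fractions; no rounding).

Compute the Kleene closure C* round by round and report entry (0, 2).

D(0):
  [∞, 38, -∞]
  [25, ∞, 68]
  [4, 27, ∞]
D(1):
  [∞, 38, -∞]
  [25, ∞, 68]
  [4, 27, ∞]
D(2):
  [∞, 38, 38]
  [25, ∞, 68]
  [25, 27, ∞]
D(3):
  [∞, 38, 38]
  [25, ∞, 68]
  [25, 27, ∞]
Answer: C*[0][2] = 38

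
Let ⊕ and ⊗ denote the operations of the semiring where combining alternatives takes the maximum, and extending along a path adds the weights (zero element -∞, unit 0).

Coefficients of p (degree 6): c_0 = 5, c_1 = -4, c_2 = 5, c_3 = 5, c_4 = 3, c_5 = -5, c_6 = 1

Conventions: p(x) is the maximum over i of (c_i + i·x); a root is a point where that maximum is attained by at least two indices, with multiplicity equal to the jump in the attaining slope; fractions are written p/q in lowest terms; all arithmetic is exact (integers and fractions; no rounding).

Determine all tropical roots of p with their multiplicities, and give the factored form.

hull edge (i=0, c=5) to (i=3, c=5): slope 0, span 3
hull edge (i=3, c=5) to (i=6, c=1): slope -4/3, span 3
Factored form: p(x) = 1 ⊗ (x ⊕ 0) ⊗ (x ⊕ 0) ⊗ (x ⊕ 0) ⊗ (x ⊕ 4/3) ⊗ (x ⊕ 4/3) ⊗ (x ⊕ 4/3)
Answer: roots = 0 (mult 3), 4/3 (mult 3)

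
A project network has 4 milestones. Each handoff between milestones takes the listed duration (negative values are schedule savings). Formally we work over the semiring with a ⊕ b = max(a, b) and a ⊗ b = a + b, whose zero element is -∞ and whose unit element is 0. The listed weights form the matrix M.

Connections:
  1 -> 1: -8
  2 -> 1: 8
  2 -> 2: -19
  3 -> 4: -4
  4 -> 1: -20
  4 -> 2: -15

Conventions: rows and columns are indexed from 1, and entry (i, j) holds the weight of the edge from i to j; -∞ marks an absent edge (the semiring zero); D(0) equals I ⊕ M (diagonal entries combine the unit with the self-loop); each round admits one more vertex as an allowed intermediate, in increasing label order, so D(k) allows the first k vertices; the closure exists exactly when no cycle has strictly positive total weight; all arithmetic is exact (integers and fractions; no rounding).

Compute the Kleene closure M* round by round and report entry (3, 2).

D(0):
  [0, -∞, -∞, -∞]
  [8, 0, -∞, -∞]
  [-∞, -∞, 0, -4]
  [-20, -15, -∞, 0]
D(1):
  [0, -∞, -∞, -∞]
  [8, 0, -∞, -∞]
  [-∞, -∞, 0, -4]
  [-20, -15, -∞, 0]
D(2):
  [0, -∞, -∞, -∞]
  [8, 0, -∞, -∞]
  [-∞, -∞, 0, -4]
  [-7, -15, -∞, 0]
D(3):
  [0, -∞, -∞, -∞]
  [8, 0, -∞, -∞]
  [-∞, -∞, 0, -4]
  [-7, -15, -∞, 0]
D(4):
  [0, -∞, -∞, -∞]
  [8, 0, -∞, -∞]
  [-11, -19, 0, -4]
  [-7, -15, -∞, 0]
Answer: M*[3][2] = -19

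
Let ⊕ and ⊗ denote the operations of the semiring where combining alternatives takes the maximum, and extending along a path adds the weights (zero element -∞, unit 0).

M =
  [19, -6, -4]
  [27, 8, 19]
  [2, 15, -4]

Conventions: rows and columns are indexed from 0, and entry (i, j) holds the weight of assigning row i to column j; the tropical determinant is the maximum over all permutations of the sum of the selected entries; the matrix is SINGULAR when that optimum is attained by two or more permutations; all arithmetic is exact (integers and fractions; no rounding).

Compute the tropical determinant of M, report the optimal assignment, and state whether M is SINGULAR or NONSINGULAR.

σ = (0, 1, 2): 19 + 8 + (-4) = 23
σ = (0, 2, 1): 19 + 19 + 15 = 53
σ = (1, 0, 2): (-6) + 27 + (-4) = 17
σ = (1, 2, 0): (-6) + 19 + 2 = 15
σ = (2, 0, 1): (-4) + 27 + 15 = 38
σ = (2, 1, 0): (-4) + 8 + 2 = 6
Optimal value attained by: σ = (0, 2, 1).
Answer: det⊕(M) = 53; verdict: NONSINGULAR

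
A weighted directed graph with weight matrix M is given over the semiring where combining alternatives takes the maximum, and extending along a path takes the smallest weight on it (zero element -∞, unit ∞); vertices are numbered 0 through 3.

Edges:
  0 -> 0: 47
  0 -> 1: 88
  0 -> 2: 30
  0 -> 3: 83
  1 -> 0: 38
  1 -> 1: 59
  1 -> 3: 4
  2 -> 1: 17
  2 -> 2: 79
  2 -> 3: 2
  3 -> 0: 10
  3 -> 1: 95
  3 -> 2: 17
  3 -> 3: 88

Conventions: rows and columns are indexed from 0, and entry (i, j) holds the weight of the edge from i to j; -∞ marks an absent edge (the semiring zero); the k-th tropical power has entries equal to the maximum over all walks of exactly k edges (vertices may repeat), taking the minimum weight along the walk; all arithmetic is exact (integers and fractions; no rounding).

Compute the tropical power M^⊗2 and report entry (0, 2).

M^⊗2:
  [47, 83, 30, 83]
  [38, 59, 30, 38]
  [17, 17, 79, 4]
  [38, 88, 17, 88]
Key observation: the optimum is the walk 0->0->2, with weight 47 min 30 = 30.
Optimal value attained by: walk 0->0->2.
Answer: (M^⊗2)[0][2] = 30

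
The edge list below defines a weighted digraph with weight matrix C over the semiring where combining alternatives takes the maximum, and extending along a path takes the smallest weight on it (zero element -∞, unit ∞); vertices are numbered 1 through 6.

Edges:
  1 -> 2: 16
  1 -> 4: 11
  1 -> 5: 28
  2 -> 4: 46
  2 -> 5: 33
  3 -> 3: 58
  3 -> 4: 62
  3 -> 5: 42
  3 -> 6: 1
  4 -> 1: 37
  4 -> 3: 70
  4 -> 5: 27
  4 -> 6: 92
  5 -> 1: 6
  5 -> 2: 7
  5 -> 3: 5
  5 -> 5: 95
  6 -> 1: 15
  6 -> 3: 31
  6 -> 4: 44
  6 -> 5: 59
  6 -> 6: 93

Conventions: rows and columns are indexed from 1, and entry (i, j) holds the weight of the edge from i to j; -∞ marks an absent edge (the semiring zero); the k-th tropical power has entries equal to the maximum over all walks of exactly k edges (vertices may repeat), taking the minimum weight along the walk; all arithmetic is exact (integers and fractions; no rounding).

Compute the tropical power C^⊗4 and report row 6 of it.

C^⊗2:
  [11, 7, 11, 16, 28, 11]
  [37, 7, 46, -∞, 33, 46]
  [37, 7, 62, 58, 42, 62]
  [15, 16, 58, 62, 59, 92]
  [6, 7, 5, 7, 95, 1]
  [37, 15, 44, 44, 59, 93]
C^⊗3:
  [16, 11, 16, 11, 28, 16]
  [15, 16, 46, 46, 46, 46]
  [37, 16, 58, 62, 59, 62]
  [37, 15, 62, 58, 59, 92]
  [7, 7, 7, 7, 95, 7]
  [37, 16, 44, 44, 59, 93]
C^⊗4:
  [15, 16, 16, 16, 28, 16]
  [37, 15, 46, 46, 46, 46]
  [37, 16, 62, 58, 59, 62]
  [37, 16, 58, 62, 59, 92]
  [7, 7, 7, 7, 95, 7]
  [37, 16, 44, 44, 59, 93]
Answer: row 6 of C^⊗4 = [37, 16, 44, 44, 59, 93]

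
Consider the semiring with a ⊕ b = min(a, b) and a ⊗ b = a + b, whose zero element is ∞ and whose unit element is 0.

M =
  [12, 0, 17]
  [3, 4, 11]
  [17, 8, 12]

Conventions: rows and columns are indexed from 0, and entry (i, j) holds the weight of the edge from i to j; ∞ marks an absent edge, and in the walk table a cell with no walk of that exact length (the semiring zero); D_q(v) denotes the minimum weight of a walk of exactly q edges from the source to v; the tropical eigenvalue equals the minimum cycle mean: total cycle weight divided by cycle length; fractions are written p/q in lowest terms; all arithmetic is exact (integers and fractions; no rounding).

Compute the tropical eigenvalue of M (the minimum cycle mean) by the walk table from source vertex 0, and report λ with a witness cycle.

q=0: [0, ∞, ∞]
q=1: [12, 0, 17]
q=2: [3, 4, 11]
q=3: [7, 3, 15]
Optimal cycle mean attained by: cycle 0->1->0, total 0 + 3, length 2.
Answer: λ = 3/2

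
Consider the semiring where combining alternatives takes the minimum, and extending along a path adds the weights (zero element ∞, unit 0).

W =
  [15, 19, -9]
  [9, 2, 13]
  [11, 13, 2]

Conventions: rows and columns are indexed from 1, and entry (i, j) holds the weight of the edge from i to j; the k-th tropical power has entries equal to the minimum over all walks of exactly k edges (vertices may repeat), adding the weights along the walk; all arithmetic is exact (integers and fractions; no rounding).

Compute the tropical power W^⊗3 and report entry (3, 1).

W^⊗2:
  [2, 4, -7]
  [11, 4, 0]
  [13, 15, 2]
W^⊗3:
  [4, 6, -7]
  [11, 6, 2]
  [13, 15, 4]
Key observation: the optimum is the walk 3->1->3->1, with weight 11 + (-9) + 11 = 13.
Optimal value attained by: walk 3->1->3->1.
Answer: (W^⊗3)[3][1] = 13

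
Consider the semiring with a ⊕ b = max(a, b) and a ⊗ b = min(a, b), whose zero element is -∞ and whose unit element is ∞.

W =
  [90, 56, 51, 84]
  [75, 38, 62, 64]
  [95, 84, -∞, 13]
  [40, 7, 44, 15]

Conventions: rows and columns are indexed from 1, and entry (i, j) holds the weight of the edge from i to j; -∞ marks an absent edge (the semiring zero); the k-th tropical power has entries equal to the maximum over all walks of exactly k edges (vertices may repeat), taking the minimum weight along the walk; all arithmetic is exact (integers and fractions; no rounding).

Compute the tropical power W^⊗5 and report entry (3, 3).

W^⊗2:
  [90, 56, 56, 84]
  [75, 62, 51, 75]
  [90, 56, 62, 84]
  [44, 44, 40, 40]
W^⊗3:
  [90, 56, 56, 84]
  [75, 56, 62, 75]
  [90, 62, 56, 84]
  [44, 44, 44, 44]
W^⊗4:
  [90, 56, 56, 84]
  [75, 62, 56, 75]
  [90, 56, 62, 84]
  [44, 44, 44, 44]
W^⊗5:
  [90, 56, 56, 84]
  [75, 56, 62, 75]
  [90, 62, 56, 84]
  [44, 44, 44, 44]
Key observation: the optimum is the walk 3->1->1->1->2->3, with weight 95 min 90 min 90 min 56 min 62 = 56.
Optimal value attained by: walk 3->1->1->1->2->3.
Answer: (W^⊗5)[3][3] = 56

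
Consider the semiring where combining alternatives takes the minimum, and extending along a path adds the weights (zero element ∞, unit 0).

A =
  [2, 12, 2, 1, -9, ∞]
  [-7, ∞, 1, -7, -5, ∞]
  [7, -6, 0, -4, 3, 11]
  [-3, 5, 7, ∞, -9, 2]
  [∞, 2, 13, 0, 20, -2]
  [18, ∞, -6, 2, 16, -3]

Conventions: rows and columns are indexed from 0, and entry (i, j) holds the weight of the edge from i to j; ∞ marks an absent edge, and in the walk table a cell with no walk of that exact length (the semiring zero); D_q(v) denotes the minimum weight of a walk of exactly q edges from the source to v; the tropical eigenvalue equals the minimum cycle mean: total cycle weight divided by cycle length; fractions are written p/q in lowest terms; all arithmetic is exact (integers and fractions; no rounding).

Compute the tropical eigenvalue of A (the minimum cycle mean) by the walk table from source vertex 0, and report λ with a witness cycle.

q=0: [0, ∞, ∞, ∞, ∞, ∞]
q=1: [2, 12, 2, 1, -9, ∞]
q=2: [-2, -7, 2, -9, -8, -11]
q=3: [-14, -6, -17, -14, -18, -14]
q=4: [-17, -23, -20, -21, -23, -20]
q=5: [-30, -26, -26, -30, -30, -25]
q=6: [-33, -32, -31, -33, -39, -32]
Optimal cycle mean attained by: cycle 0->4->5->2->1->0, total (-9) + (-2) + (-6) + (-6) + (-7), length 5.
Answer: λ = -6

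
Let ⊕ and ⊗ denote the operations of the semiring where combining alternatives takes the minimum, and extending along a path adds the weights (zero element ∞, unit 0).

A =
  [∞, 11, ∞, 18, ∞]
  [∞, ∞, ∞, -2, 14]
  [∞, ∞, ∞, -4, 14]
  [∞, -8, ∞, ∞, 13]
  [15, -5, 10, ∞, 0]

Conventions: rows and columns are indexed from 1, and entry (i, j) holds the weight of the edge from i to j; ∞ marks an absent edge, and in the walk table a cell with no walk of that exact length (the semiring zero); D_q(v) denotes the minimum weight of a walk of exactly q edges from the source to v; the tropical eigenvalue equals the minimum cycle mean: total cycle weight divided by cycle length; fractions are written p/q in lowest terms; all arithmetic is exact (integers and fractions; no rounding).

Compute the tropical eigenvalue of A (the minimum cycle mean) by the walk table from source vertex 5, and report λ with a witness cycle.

q=0: [∞, ∞, ∞, ∞, 0]
q=1: [15, -5, 10, ∞, 0]
q=2: [15, -5, 10, -7, 0]
q=3: [15, -15, 10, -7, 0]
q=4: [15, -15, 10, -17, -1]
q=5: [14, -25, 9, -17, -4]
Optimal cycle mean attained by: cycle 2->4->2, total (-2) + (-8), length 2.
Answer: λ = -5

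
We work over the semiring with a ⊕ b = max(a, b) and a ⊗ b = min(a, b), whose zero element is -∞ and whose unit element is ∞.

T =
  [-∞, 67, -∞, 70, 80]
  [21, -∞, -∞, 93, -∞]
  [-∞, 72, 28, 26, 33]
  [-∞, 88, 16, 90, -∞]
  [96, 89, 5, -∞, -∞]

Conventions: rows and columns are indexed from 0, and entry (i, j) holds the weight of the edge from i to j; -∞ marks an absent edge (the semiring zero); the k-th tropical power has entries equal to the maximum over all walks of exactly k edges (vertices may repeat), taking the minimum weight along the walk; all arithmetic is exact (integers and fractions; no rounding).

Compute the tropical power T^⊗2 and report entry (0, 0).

T^⊗2:
  [80, 80, 16, 70, -∞]
  [-∞, 88, 16, 90, 21]
  [33, 33, 28, 72, 28]
  [21, 88, 16, 90, 16]
  [21, 67, 5, 89, 80]
Key observation: the optimum is the walk 0->4->0, with weight 80 min 96 = 80.
Optimal value attained by: walk 0->4->0.
Answer: (T^⊗2)[0][0] = 80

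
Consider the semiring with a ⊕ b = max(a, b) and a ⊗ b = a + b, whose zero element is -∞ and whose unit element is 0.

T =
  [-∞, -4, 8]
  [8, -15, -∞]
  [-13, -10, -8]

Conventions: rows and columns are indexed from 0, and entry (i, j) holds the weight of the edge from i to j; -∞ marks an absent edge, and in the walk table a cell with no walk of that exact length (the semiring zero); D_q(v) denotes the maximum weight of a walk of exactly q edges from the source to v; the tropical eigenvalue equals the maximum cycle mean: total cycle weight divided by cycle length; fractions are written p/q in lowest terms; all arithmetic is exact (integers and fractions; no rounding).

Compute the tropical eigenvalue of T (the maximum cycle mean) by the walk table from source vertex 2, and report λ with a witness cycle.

q=0: [-∞, -∞, 0]
q=1: [-13, -10, -8]
q=2: [-2, -17, -5]
q=3: [-9, -6, 6]
Optimal cycle mean attained by: cycle 0->1->0, total (-4) + 8, length 2.
Answer: λ = 2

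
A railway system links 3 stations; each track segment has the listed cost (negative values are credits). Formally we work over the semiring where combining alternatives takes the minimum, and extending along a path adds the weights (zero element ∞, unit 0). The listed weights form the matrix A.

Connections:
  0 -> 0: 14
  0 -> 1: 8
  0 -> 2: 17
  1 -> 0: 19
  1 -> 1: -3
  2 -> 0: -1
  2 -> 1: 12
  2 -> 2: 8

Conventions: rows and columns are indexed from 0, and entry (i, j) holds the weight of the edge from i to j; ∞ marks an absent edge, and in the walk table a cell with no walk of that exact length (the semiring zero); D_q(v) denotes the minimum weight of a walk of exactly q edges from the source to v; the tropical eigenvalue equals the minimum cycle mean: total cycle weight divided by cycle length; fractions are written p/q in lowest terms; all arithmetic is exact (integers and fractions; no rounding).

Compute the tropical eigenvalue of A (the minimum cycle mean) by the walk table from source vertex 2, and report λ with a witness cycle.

q=0: [∞, ∞, 0]
q=1: [-1, 12, 8]
q=2: [7, 7, 16]
q=3: [15, 4, 24]
Optimal cycle mean attained by: cycle 1->1, total (-3), length 1.
Answer: λ = -3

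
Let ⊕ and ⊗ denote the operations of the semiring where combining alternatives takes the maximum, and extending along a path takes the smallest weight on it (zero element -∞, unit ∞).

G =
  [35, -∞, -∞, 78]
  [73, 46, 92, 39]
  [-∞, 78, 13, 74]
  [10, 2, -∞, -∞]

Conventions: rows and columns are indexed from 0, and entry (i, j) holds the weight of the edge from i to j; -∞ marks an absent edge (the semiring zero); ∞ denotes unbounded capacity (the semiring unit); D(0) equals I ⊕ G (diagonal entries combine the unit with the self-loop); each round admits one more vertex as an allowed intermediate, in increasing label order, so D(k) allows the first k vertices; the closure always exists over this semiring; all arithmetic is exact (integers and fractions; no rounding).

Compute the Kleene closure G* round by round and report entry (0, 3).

D(0):
  [∞, -∞, -∞, 78]
  [73, ∞, 92, 39]
  [-∞, 78, ∞, 74]
  [10, 2, -∞, ∞]
D(1):
  [∞, -∞, -∞, 78]
  [73, ∞, 92, 73]
  [-∞, 78, ∞, 74]
  [10, 2, -∞, ∞]
D(2):
  [∞, -∞, -∞, 78]
  [73, ∞, 92, 73]
  [73, 78, ∞, 74]
  [10, 2, 2, ∞]
D(3):
  [∞, -∞, -∞, 78]
  [73, ∞, 92, 74]
  [73, 78, ∞, 74]
  [10, 2, 2, ∞]
D(4):
  [∞, 2, 2, 78]
  [73, ∞, 92, 74]
  [73, 78, ∞, 74]
  [10, 2, 2, ∞]
Answer: G*[0][3] = 78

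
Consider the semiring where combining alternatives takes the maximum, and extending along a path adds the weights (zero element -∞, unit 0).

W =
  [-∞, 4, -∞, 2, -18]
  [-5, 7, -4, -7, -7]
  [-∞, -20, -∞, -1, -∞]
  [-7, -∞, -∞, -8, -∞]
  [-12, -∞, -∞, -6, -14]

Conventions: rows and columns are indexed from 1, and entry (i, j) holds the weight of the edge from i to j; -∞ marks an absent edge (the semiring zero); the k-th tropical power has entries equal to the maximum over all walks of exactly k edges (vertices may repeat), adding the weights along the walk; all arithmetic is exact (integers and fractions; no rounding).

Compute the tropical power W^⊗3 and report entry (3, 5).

W^⊗2:
  [-1, 11, 0, -3, -3]
  [2, 14, 3, 0, 0]
  [-8, -13, -24, -9, -27]
  [-15, -3, -∞, -5, -25]
  [-13, -8, -∞, -10, -28]
W^⊗3:
  [6, 18, 7, 4, 4]
  [9, 21, 10, 7, 7]
  [-16, -4, -17, -6, -20]
  [-8, 4, -7, -10, -10]
  [-13, -1, -12, -11, -15]
Key observation: the optimum is the walk 3->2->2->5, with weight (-20) + 7 + (-7) = -20.
Optimal value attained by: walk 3->2->2->5.
Answer: (W^⊗3)[3][5] = -20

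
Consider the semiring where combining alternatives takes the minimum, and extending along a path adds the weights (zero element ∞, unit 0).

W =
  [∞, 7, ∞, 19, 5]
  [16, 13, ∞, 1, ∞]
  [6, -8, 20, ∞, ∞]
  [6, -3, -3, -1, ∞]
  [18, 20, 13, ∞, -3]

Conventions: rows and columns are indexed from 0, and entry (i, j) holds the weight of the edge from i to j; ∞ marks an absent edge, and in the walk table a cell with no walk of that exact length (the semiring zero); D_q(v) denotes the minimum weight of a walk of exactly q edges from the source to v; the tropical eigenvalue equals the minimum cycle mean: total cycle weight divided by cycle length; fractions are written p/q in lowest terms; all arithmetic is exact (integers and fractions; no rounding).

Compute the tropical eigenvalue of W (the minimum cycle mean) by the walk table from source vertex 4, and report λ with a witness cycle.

q=0: [∞, ∞, ∞, ∞, 0]
q=1: [18, 20, 13, ∞, -3]
q=2: [15, 5, 10, 21, -6]
q=3: [12, 2, 7, 6, -9]
q=4: [9, -1, 3, 3, -12]
q=5: [6, -5, 0, 0, -15]
Optimal cycle mean attained by: cycle 1->3->2->1, total 1 + (-3) + (-8), length 3.
Answer: λ = -10/3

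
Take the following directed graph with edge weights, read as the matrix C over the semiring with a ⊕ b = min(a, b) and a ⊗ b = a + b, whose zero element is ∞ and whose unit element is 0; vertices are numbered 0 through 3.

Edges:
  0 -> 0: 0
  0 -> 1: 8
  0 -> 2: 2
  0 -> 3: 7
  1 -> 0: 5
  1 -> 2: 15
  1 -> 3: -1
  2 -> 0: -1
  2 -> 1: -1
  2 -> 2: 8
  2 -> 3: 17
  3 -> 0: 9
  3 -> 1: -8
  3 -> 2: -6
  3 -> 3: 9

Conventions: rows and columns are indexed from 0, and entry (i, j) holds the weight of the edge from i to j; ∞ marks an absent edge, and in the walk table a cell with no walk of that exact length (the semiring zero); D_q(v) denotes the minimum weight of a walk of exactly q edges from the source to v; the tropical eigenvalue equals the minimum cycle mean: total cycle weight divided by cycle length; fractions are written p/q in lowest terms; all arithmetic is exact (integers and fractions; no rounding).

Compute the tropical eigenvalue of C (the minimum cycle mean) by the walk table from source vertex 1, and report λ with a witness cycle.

q=0: [∞, 0, ∞, ∞]
q=1: [5, ∞, 15, -1]
q=2: [5, -9, -7, 8]
q=3: [-8, -8, 1, -10]
q=4: [-8, -18, -16, -9]
Optimal cycle mean attained by: cycle 1->3->1, total (-1) + (-8), length 2.
Answer: λ = -9/2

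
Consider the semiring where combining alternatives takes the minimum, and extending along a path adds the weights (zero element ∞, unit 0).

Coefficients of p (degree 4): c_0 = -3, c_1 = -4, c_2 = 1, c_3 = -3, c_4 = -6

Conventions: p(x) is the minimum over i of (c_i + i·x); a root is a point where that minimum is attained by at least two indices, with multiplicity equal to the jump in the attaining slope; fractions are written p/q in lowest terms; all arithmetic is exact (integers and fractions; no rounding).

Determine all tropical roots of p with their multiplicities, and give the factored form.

hull edge (i=0, c=-3) to (i=1, c=-4): slope -1, span 1
hull edge (i=1, c=-4) to (i=4, c=-6): slope -2/3, span 3
Factored form: p(x) = -6 ⊗ (x ⊕ 2/3) ⊗ (x ⊕ 2/3) ⊗ (x ⊕ 2/3) ⊗ (x ⊕ 1)
Answer: roots = 2/3 (mult 3), 1 (mult 1)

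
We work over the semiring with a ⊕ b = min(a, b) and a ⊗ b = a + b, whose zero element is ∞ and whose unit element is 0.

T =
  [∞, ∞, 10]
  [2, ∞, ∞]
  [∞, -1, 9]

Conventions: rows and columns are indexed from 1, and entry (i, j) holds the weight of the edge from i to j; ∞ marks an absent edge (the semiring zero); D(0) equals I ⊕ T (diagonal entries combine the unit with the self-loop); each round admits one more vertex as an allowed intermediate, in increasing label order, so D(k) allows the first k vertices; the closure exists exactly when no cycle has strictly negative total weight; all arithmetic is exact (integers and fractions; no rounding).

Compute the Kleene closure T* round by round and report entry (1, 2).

D(0):
  [0, ∞, 10]
  [2, 0, ∞]
  [∞, -1, 0]
D(1):
  [0, ∞, 10]
  [2, 0, 12]
  [∞, -1, 0]
D(2):
  [0, ∞, 10]
  [2, 0, 12]
  [1, -1, 0]
D(3):
  [0, 9, 10]
  [2, 0, 12]
  [1, -1, 0]
Answer: T*[1][2] = 9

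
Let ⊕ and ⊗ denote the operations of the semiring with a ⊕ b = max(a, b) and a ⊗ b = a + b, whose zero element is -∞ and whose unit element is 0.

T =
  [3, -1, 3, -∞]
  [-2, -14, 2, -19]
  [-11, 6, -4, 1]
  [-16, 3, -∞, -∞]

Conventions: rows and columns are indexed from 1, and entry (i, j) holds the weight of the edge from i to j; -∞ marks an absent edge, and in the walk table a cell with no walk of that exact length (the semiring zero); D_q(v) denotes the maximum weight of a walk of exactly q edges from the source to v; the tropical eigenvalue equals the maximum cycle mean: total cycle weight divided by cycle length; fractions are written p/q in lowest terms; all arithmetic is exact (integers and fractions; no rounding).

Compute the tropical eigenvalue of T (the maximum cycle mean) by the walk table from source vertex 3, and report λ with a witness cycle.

q=0: [-∞, -∞, 0, -∞]
q=1: [-11, 6, -4, 1]
q=2: [4, 4, 8, -3]
q=3: [7, 14, 7, 9]
q=4: [12, 13, 16, 8]
Optimal cycle mean attained by: cycle 2->3->2, total 2 + 6, length 2.
Answer: λ = 4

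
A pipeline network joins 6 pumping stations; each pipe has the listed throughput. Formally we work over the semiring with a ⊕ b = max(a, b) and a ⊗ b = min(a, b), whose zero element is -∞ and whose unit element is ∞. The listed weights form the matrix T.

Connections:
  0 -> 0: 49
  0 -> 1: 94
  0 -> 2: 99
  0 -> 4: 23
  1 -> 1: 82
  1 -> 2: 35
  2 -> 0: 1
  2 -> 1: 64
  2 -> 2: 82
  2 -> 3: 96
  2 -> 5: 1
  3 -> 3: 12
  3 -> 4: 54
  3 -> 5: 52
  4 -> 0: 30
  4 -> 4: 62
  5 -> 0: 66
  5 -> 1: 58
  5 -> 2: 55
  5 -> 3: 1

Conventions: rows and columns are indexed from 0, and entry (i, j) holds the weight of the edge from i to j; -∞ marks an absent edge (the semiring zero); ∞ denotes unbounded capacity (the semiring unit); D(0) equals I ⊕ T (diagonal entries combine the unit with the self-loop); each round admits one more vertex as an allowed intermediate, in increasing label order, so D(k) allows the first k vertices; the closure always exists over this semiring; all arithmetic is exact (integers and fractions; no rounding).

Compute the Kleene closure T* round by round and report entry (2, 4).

D(0):
  [∞, 94, 99, -∞, 23, -∞]
  [-∞, ∞, 35, -∞, -∞, -∞]
  [1, 64, ∞, 96, -∞, 1]
  [-∞, -∞, -∞, ∞, 54, 52]
  [30, -∞, -∞, -∞, ∞, -∞]
  [66, 58, 55, 1, -∞, ∞]
D(1):
  [∞, 94, 99, -∞, 23, -∞]
  [-∞, ∞, 35, -∞, -∞, -∞]
  [1, 64, ∞, 96, 1, 1]
  [-∞, -∞, -∞, ∞, 54, 52]
  [30, 30, 30, -∞, ∞, -∞]
  [66, 66, 66, 1, 23, ∞]
D(2):
  [∞, 94, 99, -∞, 23, -∞]
  [-∞, ∞, 35, -∞, -∞, -∞]
  [1, 64, ∞, 96, 1, 1]
  [-∞, -∞, -∞, ∞, 54, 52]
  [30, 30, 30, -∞, ∞, -∞]
  [66, 66, 66, 1, 23, ∞]
D(3):
  [∞, 94, 99, 96, 23, 1]
  [1, ∞, 35, 35, 1, 1]
  [1, 64, ∞, 96, 1, 1]
  [-∞, -∞, -∞, ∞, 54, 52]
  [30, 30, 30, 30, ∞, 1]
  [66, 66, 66, 66, 23, ∞]
D(4):
  [∞, 94, 99, 96, 54, 52]
  [1, ∞, 35, 35, 35, 35]
  [1, 64, ∞, 96, 54, 52]
  [-∞, -∞, -∞, ∞, 54, 52]
  [30, 30, 30, 30, ∞, 30]
  [66, 66, 66, 66, 54, ∞]
D(5):
  [∞, 94, 99, 96, 54, 52]
  [30, ∞, 35, 35, 35, 35]
  [30, 64, ∞, 96, 54, 52]
  [30, 30, 30, ∞, 54, 52]
  [30, 30, 30, 30, ∞, 30]
  [66, 66, 66, 66, 54, ∞]
D(6):
  [∞, 94, 99, 96, 54, 52]
  [35, ∞, 35, 35, 35, 35]
  [52, 64, ∞, 96, 54, 52]
  [52, 52, 52, ∞, 54, 52]
  [30, 30, 30, 30, ∞, 30]
  [66, 66, 66, 66, 54, ∞]
Answer: T*[2][4] = 54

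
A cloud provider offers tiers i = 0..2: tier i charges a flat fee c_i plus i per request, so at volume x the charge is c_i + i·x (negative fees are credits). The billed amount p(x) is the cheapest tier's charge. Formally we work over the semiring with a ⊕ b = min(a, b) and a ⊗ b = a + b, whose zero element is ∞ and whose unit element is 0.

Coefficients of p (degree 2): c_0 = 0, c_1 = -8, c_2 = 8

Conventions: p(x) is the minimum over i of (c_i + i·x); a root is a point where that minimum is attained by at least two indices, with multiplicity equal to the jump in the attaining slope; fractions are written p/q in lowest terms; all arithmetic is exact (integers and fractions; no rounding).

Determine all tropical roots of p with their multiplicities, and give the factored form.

hull edge (i=0, c=0) to (i=1, c=-8): slope -8, span 1
hull edge (i=1, c=-8) to (i=2, c=8): slope 16, span 1
Factored form: p(x) = 8 ⊗ (x ⊕ (-16)) ⊗ (x ⊕ 8)
Answer: roots = -16 (mult 1), 8 (mult 1)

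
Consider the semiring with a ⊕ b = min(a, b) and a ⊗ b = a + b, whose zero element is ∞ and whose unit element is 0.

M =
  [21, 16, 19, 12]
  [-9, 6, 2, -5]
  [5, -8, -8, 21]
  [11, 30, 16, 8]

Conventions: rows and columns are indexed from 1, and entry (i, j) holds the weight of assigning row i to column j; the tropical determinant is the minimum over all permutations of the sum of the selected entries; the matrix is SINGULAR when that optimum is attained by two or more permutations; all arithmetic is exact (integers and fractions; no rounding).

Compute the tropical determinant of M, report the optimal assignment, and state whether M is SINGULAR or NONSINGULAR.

σ = (1, 2, 3, 4): 21 + 6 + (-8) + 8 = 27
σ = (1, 2, 4, 3): 21 + 6 + 21 + 16 = 64
σ = (1, 3, 2, 4): 21 + 2 + (-8) + 8 = 23
σ = (1, 3, 4, 2): 21 + 2 + 21 + 30 = 74
σ = (1, 4, 2, 3): 21 + (-5) + (-8) + 16 = 24
σ = (1, 4, 3, 2): 21 + (-5) + (-8) + 30 = 38
σ = (2, 1, 3, 4): 16 + (-9) + (-8) + 8 = 7
σ = (2, 1, 4, 3): 16 + (-9) + 21 + 16 = 44
σ = (2, 3, 1, 4): 16 + 2 + 5 + 8 = 31
σ = (2, 3, 4, 1): 16 + 2 + 21 + 11 = 50
σ = (2, 4, 1, 3): 16 + (-5) + 5 + 16 = 32
σ = (2, 4, 3, 1): 16 + (-5) + (-8) + 11 = 14
σ = (3, 1, 2, 4): 19 + (-9) + (-8) + 8 = 10
σ = (3, 1, 4, 2): 19 + (-9) + 21 + 30 = 61
σ = (3, 2, 1, 4): 19 + 6 + 5 + 8 = 38
σ = (3, 2, 4, 1): 19 + 6 + 21 + 11 = 57
σ = (3, 4, 1, 2): 19 + (-5) + 5 + 30 = 49
σ = (3, 4, 2, 1): 19 + (-5) + (-8) + 11 = 17
σ = (4, 1, 2, 3): 12 + (-9) + (-8) + 16 = 11
σ = (4, 1, 3, 2): 12 + (-9) + (-8) + 30 = 25
σ = (4, 2, 1, 3): 12 + 6 + 5 + 16 = 39
σ = (4, 2, 3, 1): 12 + 6 + (-8) + 11 = 21
σ = (4, 3, 1, 2): 12 + 2 + 5 + 30 = 49
σ = (4, 3, 2, 1): 12 + 2 + (-8) + 11 = 17
Optimal value attained by: σ = (2, 1, 3, 4).
Answer: det⊕(M) = 7; verdict: NONSINGULAR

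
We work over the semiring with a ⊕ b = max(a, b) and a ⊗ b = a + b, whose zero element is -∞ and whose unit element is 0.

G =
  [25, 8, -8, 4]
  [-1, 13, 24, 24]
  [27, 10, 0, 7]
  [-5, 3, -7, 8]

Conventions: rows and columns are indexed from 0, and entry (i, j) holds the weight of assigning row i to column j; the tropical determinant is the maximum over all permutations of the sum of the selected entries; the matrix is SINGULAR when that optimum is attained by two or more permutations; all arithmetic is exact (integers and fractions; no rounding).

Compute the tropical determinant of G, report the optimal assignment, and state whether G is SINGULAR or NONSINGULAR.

σ = (0, 1, 2, 3): 25 + 13 + 0 + 8 = 46
σ = (0, 1, 3, 2): 25 + 13 + 7 + (-7) = 38
σ = (0, 2, 1, 3): 25 + 24 + 10 + 8 = 67
σ = (0, 2, 3, 1): 25 + 24 + 7 + 3 = 59
σ = (0, 3, 1, 2): 25 + 24 + 10 + (-7) = 52
σ = (0, 3, 2, 1): 25 + 24 + 0 + 3 = 52
σ = (1, 0, 2, 3): 8 + (-1) + 0 + 8 = 15
σ = (1, 0, 3, 2): 8 + (-1) + 7 + (-7) = 7
σ = (1, 2, 0, 3): 8 + 24 + 27 + 8 = 67
σ = (1, 2, 3, 0): 8 + 24 + 7 + (-5) = 34
σ = (1, 3, 0, 2): 8 + 24 + 27 + (-7) = 52
σ = (1, 3, 2, 0): 8 + 24 + 0 + (-5) = 27
σ = (2, 0, 1, 3): (-8) + (-1) + 10 + 8 = 9
σ = (2, 0, 3, 1): (-8) + (-1) + 7 + 3 = 1
σ = (2, 1, 0, 3): (-8) + 13 + 27 + 8 = 40
σ = (2, 1, 3, 0): (-8) + 13 + 7 + (-5) = 7
σ = (2, 3, 0, 1): (-8) + 24 + 27 + 3 = 46
σ = (2, 3, 1, 0): (-8) + 24 + 10 + (-5) = 21
σ = (3, 0, 1, 2): 4 + (-1) + 10 + (-7) = 6
σ = (3, 0, 2, 1): 4 + (-1) + 0 + 3 = 6
σ = (3, 1, 0, 2): 4 + 13 + 27 + (-7) = 37
σ = (3, 1, 2, 0): 4 + 13 + 0 + (-5) = 12
σ = (3, 2, 0, 1): 4 + 24 + 27 + 3 = 58
σ = (3, 2, 1, 0): 4 + 24 + 10 + (-5) = 33
Optimal value attained by: σ = (0, 2, 1, 3).
Answer: det⊕(G) = 67; verdict: SINGULAR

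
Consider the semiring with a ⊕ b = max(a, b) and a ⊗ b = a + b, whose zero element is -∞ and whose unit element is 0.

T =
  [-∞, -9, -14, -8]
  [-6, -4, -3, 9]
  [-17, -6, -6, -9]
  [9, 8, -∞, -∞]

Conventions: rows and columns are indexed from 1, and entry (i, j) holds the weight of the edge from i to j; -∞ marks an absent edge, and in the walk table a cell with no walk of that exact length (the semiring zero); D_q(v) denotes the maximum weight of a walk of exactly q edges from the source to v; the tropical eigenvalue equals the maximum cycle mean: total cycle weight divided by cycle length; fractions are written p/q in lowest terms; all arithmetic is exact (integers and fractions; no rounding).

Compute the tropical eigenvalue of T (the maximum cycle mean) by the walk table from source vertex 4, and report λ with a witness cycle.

q=0: [-∞, -∞, -∞, 0]
q=1: [9, 8, -∞, -∞]
q=2: [2, 4, 5, 17]
q=3: [26, 25, 1, 13]
q=4: [22, 21, 22, 34]
Optimal cycle mean attained by: cycle 2->4->2, total 9 + 8, length 2.
Answer: λ = 17/2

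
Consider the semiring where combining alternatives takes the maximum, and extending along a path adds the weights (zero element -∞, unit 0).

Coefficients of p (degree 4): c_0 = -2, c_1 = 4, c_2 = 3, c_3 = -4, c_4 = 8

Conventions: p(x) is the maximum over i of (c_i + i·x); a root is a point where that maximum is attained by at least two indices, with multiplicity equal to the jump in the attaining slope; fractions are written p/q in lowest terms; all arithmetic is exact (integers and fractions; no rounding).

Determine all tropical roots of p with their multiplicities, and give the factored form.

hull edge (i=0, c=-2) to (i=1, c=4): slope 6, span 1
hull edge (i=1, c=4) to (i=4, c=8): slope 4/3, span 3
Factored form: p(x) = 8 ⊗ (x ⊕ (-6)) ⊗ (x ⊕ (-4/3)) ⊗ (x ⊕ (-4/3)) ⊗ (x ⊕ (-4/3))
Answer: roots = -6 (mult 1), -4/3 (mult 3)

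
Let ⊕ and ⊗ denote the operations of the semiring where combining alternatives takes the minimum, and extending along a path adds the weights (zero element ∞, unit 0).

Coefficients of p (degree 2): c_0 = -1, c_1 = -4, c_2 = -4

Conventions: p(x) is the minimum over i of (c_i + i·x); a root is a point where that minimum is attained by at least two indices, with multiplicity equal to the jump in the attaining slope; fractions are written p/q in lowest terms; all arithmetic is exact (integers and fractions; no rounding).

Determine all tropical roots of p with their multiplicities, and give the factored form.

hull edge (i=0, c=-1) to (i=1, c=-4): slope -3, span 1
hull edge (i=1, c=-4) to (i=2, c=-4): slope 0, span 1
Factored form: p(x) = -4 ⊗ (x ⊕ 0) ⊗ (x ⊕ 3)
Answer: roots = 0 (mult 1), 3 (mult 1)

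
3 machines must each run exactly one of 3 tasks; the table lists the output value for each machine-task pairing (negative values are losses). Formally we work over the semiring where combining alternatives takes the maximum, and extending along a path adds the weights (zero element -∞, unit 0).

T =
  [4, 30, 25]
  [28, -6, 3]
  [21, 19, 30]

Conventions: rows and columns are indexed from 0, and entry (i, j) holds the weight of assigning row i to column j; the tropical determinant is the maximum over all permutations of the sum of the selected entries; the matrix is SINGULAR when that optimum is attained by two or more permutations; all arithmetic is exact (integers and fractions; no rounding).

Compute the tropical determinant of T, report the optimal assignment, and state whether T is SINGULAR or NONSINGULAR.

σ = (0, 1, 2): 4 + (-6) + 30 = 28
σ = (0, 2, 1): 4 + 3 + 19 = 26
σ = (1, 0, 2): 30 + 28 + 30 = 88
σ = (1, 2, 0): 30 + 3 + 21 = 54
σ = (2, 0, 1): 25 + 28 + 19 = 72
σ = (2, 1, 0): 25 + (-6) + 21 = 40
Optimal value attained by: σ = (1, 0, 2).
Answer: det⊕(T) = 88; verdict: NONSINGULAR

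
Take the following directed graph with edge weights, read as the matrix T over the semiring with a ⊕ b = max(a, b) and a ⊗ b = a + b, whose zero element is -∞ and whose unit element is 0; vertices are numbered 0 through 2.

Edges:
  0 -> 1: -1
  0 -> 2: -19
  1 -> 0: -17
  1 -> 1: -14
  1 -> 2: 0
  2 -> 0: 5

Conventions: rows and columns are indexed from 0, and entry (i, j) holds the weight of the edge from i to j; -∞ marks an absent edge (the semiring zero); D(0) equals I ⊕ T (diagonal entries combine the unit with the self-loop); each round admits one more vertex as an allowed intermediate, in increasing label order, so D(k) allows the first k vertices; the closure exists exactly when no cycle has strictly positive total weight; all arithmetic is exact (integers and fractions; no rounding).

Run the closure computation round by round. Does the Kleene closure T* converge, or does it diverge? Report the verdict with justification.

D(0):
  [0, -1, -19]
  [-17, 0, 0]
  [5, -∞, 0]
D(1):
  [0, -1, -19]
  [-17, 0, 0]
  [5, 4, 0]
Detection: at round 2, diagonal entry (2, 2) turns strictly positive.
Key observation: the cycle 2->0->1->2 has total weight 5 + (-1) + 0, which is strictly positive.
Answer: DIVERGES — positive cycle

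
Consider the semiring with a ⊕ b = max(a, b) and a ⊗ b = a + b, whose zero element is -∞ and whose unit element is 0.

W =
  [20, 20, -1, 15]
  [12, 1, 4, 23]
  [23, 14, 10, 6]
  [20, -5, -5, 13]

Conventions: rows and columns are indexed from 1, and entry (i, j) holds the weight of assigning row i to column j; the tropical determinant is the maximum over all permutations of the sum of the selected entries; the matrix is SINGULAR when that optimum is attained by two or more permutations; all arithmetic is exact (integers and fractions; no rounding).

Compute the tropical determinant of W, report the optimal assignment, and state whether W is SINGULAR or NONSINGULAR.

σ = (1, 2, 3, 4): 20 + 1 + 10 + 13 = 44
σ = (1, 2, 4, 3): 20 + 1 + 6 + (-5) = 22
σ = (1, 3, 2, 4): 20 + 4 + 14 + 13 = 51
σ = (1, 3, 4, 2): 20 + 4 + 6 + (-5) = 25
σ = (1, 4, 2, 3): 20 + 23 + 14 + (-5) = 52
σ = (1, 4, 3, 2): 20 + 23 + 10 + (-5) = 48
σ = (2, 1, 3, 4): 20 + 12 + 10 + 13 = 55
σ = (2, 1, 4, 3): 20 + 12 + 6 + (-5) = 33
σ = (2, 3, 1, 4): 20 + 4 + 23 + 13 = 60
σ = (2, 3, 4, 1): 20 + 4 + 6 + 20 = 50
σ = (2, 4, 1, 3): 20 + 23 + 23 + (-5) = 61
σ = (2, 4, 3, 1): 20 + 23 + 10 + 20 = 73
σ = (3, 1, 2, 4): (-1) + 12 + 14 + 13 = 38
σ = (3, 1, 4, 2): (-1) + 12 + 6 + (-5) = 12
σ = (3, 2, 1, 4): (-1) + 1 + 23 + 13 = 36
σ = (3, 2, 4, 1): (-1) + 1 + 6 + 20 = 26
σ = (3, 4, 1, 2): (-1) + 23 + 23 + (-5) = 40
σ = (3, 4, 2, 1): (-1) + 23 + 14 + 20 = 56
σ = (4, 1, 2, 3): 15 + 12 + 14 + (-5) = 36
σ = (4, 1, 3, 2): 15 + 12 + 10 + (-5) = 32
σ = (4, 2, 1, 3): 15 + 1 + 23 + (-5) = 34
σ = (4, 2, 3, 1): 15 + 1 + 10 + 20 = 46
σ = (4, 3, 1, 2): 15 + 4 + 23 + (-5) = 37
σ = (4, 3, 2, 1): 15 + 4 + 14 + 20 = 53
Optimal value attained by: σ = (2, 4, 3, 1).
Answer: det⊕(W) = 73; verdict: NONSINGULAR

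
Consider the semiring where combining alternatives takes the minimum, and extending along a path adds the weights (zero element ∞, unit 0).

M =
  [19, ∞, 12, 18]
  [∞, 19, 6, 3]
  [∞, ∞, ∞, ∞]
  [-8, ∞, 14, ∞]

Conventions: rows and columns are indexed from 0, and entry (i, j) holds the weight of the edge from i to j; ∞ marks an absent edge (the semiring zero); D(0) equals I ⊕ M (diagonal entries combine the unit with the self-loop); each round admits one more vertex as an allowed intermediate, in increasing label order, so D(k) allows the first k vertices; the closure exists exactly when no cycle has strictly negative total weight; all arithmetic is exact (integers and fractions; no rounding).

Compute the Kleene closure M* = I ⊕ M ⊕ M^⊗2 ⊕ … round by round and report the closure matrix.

D(0):
  [0, ∞, 12, 18]
  [∞, 0, 6, 3]
  [∞, ∞, 0, ∞]
  [-8, ∞, 14, 0]
D(1):
  [0, ∞, 12, 18]
  [∞, 0, 6, 3]
  [∞, ∞, 0, ∞]
  [-8, ∞, 4, 0]
D(2):
  [0, ∞, 12, 18]
  [∞, 0, 6, 3]
  [∞, ∞, 0, ∞]
  [-8, ∞, 4, 0]
D(3):
  [0, ∞, 12, 18]
  [∞, 0, 6, 3]
  [∞, ∞, 0, ∞]
  [-8, ∞, 4, 0]
D(4):
  [0, ∞, 12, 18]
  [-5, 0, 6, 3]
  [∞, ∞, 0, ∞]
  [-8, ∞, 4, 0]
Answer: M* = [[0, ∞, 12, 18], [-5, 0, 6, 3], [∞, ∞, 0, ∞], [-8, ∞, 4, 0]]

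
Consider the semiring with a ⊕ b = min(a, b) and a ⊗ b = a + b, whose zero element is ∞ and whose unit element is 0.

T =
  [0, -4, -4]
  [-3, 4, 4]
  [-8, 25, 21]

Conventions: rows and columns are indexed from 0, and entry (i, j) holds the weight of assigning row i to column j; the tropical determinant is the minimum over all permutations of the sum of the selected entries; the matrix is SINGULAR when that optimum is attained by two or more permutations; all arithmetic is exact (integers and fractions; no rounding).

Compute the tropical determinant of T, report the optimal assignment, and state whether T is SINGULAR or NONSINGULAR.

σ = (0, 1, 2): 0 + 4 + 21 = 25
σ = (0, 2, 1): 0 + 4 + 25 = 29
σ = (1, 0, 2): (-4) + (-3) + 21 = 14
σ = (1, 2, 0): (-4) + 4 + (-8) = -8
σ = (2, 0, 1): (-4) + (-3) + 25 = 18
σ = (2, 1, 0): (-4) + 4 + (-8) = -8
Optimal value attained by: σ = (1, 2, 0).
Answer: det⊕(T) = -8; verdict: SINGULAR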